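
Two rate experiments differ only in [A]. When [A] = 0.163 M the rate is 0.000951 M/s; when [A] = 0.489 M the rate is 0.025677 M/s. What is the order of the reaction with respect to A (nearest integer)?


Rate is proportional to [A]^n, so rate2/rate1 = ([A]2/[A]1)^n. Take logs to solve for n.
rate2/rate1 = 0.025677 / 0.000951 = 27.0
[A]2/[A]1 = 0.489 / 0.163 = 3.0
n = ln(27.0) / ln(3.0) = 3.0
Nearest integer order:

3


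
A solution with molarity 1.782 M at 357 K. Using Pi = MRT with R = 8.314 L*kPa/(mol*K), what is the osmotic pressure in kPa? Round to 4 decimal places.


Osmotic pressure (van't Hoff): Pi = M*R*T.
RT = 8.314 * 357 = 2968.098
Pi = 1.782 * 2968.098
Pi = 5289.150636 kPa, rounded to 4 dp:

5289.1506 kPa


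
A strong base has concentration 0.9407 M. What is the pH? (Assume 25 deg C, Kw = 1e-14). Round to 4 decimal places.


A strong base dissociates completely, so [OH-] equals the given concentration.
pOH = -log10([OH-]) = -log10(0.9407) = 0.026549
pH = 14 - pOH = 14 - 0.026549
pH = 13.973451, rounded to 4 dp:

13.9735


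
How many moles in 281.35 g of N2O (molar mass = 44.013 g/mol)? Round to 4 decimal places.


n = mass / M
n = 281.35 / 44.013
n = 6.39242951 mol, rounded to 4 dp:

6.3924 mol


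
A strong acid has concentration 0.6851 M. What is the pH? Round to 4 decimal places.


A strong acid dissociates completely, so [H+] equals the given concentration.
pH = -log10([H+]) = -log10(0.6851)
pH = 0.16424603, rounded to 4 dp:

0.1642


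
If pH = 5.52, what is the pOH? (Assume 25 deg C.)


At 25 deg C, pH + pOH = 14.
pOH = 14 - pH = 14 - 5.52
pOH = 8.48:

8.48


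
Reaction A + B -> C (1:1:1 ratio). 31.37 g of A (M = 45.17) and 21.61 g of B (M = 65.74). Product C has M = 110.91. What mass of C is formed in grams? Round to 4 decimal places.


Find moles of each reactant; the smaller value is the limiting reagent in a 1:1:1 reaction, so moles_C equals moles of the limiter.
n_A = mass_A / M_A = 31.37 / 45.17 = 0.694487 mol
n_B = mass_B / M_B = 21.61 / 65.74 = 0.328719 mol
Limiting reagent: B (smaller), n_limiting = 0.328719 mol
mass_C = n_limiting * M_C = 0.328719 * 110.91
mass_C = 36.45822429 g, rounded to 4 dp:

36.4582 g


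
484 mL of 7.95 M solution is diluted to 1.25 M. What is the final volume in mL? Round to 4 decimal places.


Dilution: M1*V1 = M2*V2, solve for V2.
V2 = M1*V1 / M2
V2 = 7.95 * 484 / 1.25
V2 = 3847.8 / 1.25
V2 = 3078.24 mL, rounded to 4 dp:

3078.2400 mL


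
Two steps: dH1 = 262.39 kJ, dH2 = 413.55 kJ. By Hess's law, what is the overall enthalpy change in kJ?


Hess's law: enthalpy is a state function, so add the step enthalpies.
dH_total = dH1 + dH2 = 262.39 + (413.55)
dH_total = 675.94 kJ:

675.94 kJ


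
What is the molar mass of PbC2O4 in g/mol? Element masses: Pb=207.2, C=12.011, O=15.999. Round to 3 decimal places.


M = sum(count * atomic_mass) over atoms.
M = 1*207.2 + 2*12.011 + 4*15.999
M = 207.2 + 24.022 + 63.996
M = 295.218 g/mol, rounded to 3 dp:

295.218 g/mol


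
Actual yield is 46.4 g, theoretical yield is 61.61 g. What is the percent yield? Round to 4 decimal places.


% yield = 100 * actual / theoretical
% yield = 100 * 46.4 / 61.61
% yield = 75.31244928 %, rounded to 4 dp:

75.3124 %


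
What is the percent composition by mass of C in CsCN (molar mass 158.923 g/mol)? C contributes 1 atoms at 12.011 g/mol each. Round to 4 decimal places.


pct = 100 * (n_elem * M_elem) / M_total
mass_contribution = 1 * 12.011 = 12.011 g/mol
pct = 100 * 12.011 / 158.923
pct = 7.55774809 %, rounded to 4 dp:

7.5577 %


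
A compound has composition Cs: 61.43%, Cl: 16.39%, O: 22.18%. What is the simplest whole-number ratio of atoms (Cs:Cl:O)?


Assume 100 g of compound, divide each mass% by atomic mass to get moles, then normalize by the smallest to get a raw atom ratio.
Moles per 100 g: Cs: 61.43/132.905 = 0.4622, Cl: 16.39/35.453 = 0.4623, O: 22.18/15.999 = 1.3863
Raw ratio (divide by min = 0.4622): Cs: 1.0, Cl: 1.0, O: 2.999
Multiply by 1 to clear fractions: Cs: 1.0 ~= 1, Cl: 1.0 ~= 1, O: 2.999 ~= 3
Reduce by GCD to get the simplest whole-number ratio:

1:1:3


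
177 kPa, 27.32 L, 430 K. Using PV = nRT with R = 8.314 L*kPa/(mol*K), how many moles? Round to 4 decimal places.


PV = nRT, solve for n = PV / (RT).
PV = 177 * 27.32 = 4835.64
RT = 8.314 * 430 = 3575.02
n = 4835.64 / 3575.02
n = 1.35261901 mol, rounded to 4 dp:

1.3526 mol


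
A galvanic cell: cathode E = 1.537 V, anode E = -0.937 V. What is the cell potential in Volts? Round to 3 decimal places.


Standard cell potential: E_cell = E_cathode - E_anode.
E_cell = 1.537 - (-0.937)
E_cell = 2.474 V, rounded to 3 dp:

2.474 V


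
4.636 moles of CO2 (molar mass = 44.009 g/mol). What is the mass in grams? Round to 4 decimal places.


mass = n * M
mass = 4.636 * 44.009
mass = 204.025724 g, rounded to 4 dp:

204.0257 g


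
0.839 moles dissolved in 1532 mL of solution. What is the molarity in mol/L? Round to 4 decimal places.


Convert volume to liters: V_L = V_mL / 1000.
V_L = 1532 / 1000 = 1.532 L
M = n / V_L = 0.839 / 1.532
M = 0.54765013 mol/L, rounded to 4 dp:

0.5477 mol/L


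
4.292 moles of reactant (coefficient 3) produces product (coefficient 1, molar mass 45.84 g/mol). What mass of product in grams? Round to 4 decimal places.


Use the coefficient ratio to convert reactant moles to product moles, then multiply by the product's molar mass.
moles_P = moles_R * (coeff_P / coeff_R) = 4.292 * (1/3) = 1.430667
mass_P = moles_P * M_P = 1.430667 * 45.84
mass_P = 65.58177528 g, rounded to 4 dp:

65.5818 g


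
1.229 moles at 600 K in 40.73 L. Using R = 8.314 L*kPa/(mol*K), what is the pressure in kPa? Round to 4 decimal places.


PV = nRT, solve for P = nRT / V.
nRT = 1.229 * 8.314 * 600 = 6130.7436
P = 6130.7436 / 40.73
P = 150.52157132 kPa, rounded to 4 dp:

150.5216 kPa


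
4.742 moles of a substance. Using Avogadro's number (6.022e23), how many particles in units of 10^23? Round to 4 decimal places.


N = n * NA, then divide by 1e23 for the requested units.
N / 1e23 = n * 6.022
N / 1e23 = 4.742 * 6.022
N / 1e23 = 28.556324, rounded to 4 dp:

28.5563


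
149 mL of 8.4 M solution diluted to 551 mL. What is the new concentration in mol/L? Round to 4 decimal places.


Dilution: M1*V1 = M2*V2, solve for M2.
M2 = M1*V1 / V2
M2 = 8.4 * 149 / 551
M2 = 1251.6 / 551
M2 = 2.27150635 mol/L, rounded to 4 dp:

2.2715 mol/L


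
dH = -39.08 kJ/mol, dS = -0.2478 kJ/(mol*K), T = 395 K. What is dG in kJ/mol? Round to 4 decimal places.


Gibbs: dG = dH - T*dS (consistent units, dS already in kJ/(mol*K)).
T*dS = 395 * -0.2478 = -97.881
dG = -39.08 - (-97.881)
dG = 58.801 kJ/mol, rounded to 4 dp:

58.8010 kJ/mol


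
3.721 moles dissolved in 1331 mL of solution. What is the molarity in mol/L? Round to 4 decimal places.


Convert volume to liters: V_L = V_mL / 1000.
V_L = 1331 / 1000 = 1.331 L
M = n / V_L = 3.721 / 1.331
M = 2.79564237 mol/L, rounded to 4 dp:

2.7956 mol/L


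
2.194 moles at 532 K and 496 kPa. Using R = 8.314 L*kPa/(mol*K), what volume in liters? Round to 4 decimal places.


PV = nRT, solve for V = nRT / P.
nRT = 2.194 * 8.314 * 532 = 9704.1673
V = 9704.1673 / 496
V = 19.56485343 L, rounded to 4 dp:

19.5649 L


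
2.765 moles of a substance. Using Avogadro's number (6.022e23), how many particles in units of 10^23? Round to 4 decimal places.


N = n * NA, then divide by 1e23 for the requested units.
N / 1e23 = n * 6.022
N / 1e23 = 2.765 * 6.022
N / 1e23 = 16.65083, rounded to 4 dp:

16.6508


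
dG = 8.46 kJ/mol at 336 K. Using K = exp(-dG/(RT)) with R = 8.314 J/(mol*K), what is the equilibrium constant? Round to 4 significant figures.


dG is in kJ/mol; multiply by 1000 to match R in J/(mol*K).
RT = 8.314 * 336 = 2793.504 J/mol
exponent = -dG*1000 / (RT) = -(8.46*1000) / 2793.504 = -3.02845459
K = exp(-3.02845459)
K = 0.048390363, rounded to 4 significant figures:

0.04839


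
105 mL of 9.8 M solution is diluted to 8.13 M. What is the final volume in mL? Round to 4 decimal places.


Dilution: M1*V1 = M2*V2, solve for V2.
V2 = M1*V1 / M2
V2 = 9.8 * 105 / 8.13
V2 = 1029.0 / 8.13
V2 = 126.56826568 mL, rounded to 4 dp:

126.5683 mL


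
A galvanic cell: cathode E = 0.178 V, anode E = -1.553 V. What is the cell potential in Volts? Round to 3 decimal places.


Standard cell potential: E_cell = E_cathode - E_anode.
E_cell = 0.178 - (-1.553)
E_cell = 1.731 V, rounded to 3 dp:

1.731 V


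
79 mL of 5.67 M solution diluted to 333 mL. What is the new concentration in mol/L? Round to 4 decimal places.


Dilution: M1*V1 = M2*V2, solve for M2.
M2 = M1*V1 / V2
M2 = 5.67 * 79 / 333
M2 = 447.93 / 333
M2 = 1.34513514 mol/L, rounded to 4 dp:

1.3451 mol/L


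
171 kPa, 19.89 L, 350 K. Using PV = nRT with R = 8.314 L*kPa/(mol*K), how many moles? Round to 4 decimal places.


PV = nRT, solve for n = PV / (RT).
PV = 171 * 19.89 = 3401.19
RT = 8.314 * 350 = 2909.9
n = 3401.19 / 2909.9
n = 1.16883398 mol, rounded to 4 dp:

1.1688 mol


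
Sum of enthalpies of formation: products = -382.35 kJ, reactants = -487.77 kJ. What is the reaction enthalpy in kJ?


dH_rxn = sum(dH_f products) - sum(dH_f reactants)
dH_rxn = -382.35 - (-487.77)
dH_rxn = 105.42 kJ:

105.42 kJ


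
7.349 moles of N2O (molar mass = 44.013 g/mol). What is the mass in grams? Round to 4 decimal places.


mass = n * M
mass = 7.349 * 44.013
mass = 323.451537 g, rounded to 4 dp:

323.4515 g


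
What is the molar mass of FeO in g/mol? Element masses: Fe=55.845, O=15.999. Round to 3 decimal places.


M = sum(count * atomic_mass) over atoms.
M = 1*55.845 + 1*15.999
M = 55.845 + 15.999
M = 71.844 g/mol, rounded to 3 dp:

71.844 g/mol


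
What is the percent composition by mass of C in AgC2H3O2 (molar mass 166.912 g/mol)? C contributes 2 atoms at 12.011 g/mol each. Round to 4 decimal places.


pct = 100 * (n_elem * M_elem) / M_total
mass_contribution = 2 * 12.011 = 24.022 g/mol
pct = 100 * 24.022 / 166.912
pct = 14.39201495 %, rounded to 4 dp:

14.3920 %


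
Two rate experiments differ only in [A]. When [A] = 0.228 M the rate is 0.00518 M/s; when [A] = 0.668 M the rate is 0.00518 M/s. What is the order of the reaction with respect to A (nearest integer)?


Rate is proportional to [A]^n, so rate2/rate1 = ([A]2/[A]1)^n. Take logs to solve for n.
rate2/rate1 = 0.00518 / 0.00518 = 1.0
[A]2/[A]1 = 0.668 / 0.228 = 2.9298
n = ln(1.0) / ln(2.9298) = 0.0
Nearest integer order:

0


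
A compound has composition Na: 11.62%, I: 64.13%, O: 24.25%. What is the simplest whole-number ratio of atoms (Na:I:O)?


Assume 100 g of compound, divide each mass% by atomic mass to get moles, then normalize by the smallest to get a raw atom ratio.
Moles per 100 g: Na: 11.62/22.99 = 0.5054, I: 64.13/126.904 = 0.5053, O: 24.25/15.999 = 1.5157
Raw ratio (divide by min = 0.5053): Na: 1.0, I: 1.0, O: 2.999
Multiply by 1 to clear fractions: Na: 1.0 ~= 1, I: 1.0 ~= 1, O: 2.999 ~= 3
Reduce by GCD to get the simplest whole-number ratio:

1:1:3


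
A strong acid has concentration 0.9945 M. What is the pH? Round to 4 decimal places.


A strong acid dissociates completely, so [H+] equals the given concentration.
pH = -log10([H+]) = -log10(0.9945)
pH = 0.00239521, rounded to 4 dp:

0.0024


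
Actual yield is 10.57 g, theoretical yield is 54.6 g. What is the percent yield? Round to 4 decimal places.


% yield = 100 * actual / theoretical
% yield = 100 * 10.57 / 54.6
% yield = 19.35897436 %, rounded to 4 dp:

19.3590 %


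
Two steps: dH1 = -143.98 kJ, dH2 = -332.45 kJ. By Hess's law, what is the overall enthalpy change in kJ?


Hess's law: enthalpy is a state function, so add the step enthalpies.
dH_total = dH1 + dH2 = -143.98 + (-332.45)
dH_total = -476.43 kJ:

-476.43 kJ


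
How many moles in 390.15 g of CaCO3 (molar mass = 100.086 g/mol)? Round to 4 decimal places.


n = mass / M
n = 390.15 / 100.086
n = 3.89814759 mol, rounded to 4 dp:

3.8981 mol


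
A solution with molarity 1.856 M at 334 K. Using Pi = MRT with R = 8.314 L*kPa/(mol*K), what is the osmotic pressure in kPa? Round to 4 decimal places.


Osmotic pressure (van't Hoff): Pi = M*R*T.
RT = 8.314 * 334 = 2776.876
Pi = 1.856 * 2776.876
Pi = 5153.881856 kPa, rounded to 4 dp:

5153.8819 kPa


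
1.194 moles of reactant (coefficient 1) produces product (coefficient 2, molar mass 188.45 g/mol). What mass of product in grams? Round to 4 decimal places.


Use the coefficient ratio to convert reactant moles to product moles, then multiply by the product's molar mass.
moles_P = moles_R * (coeff_P / coeff_R) = 1.194 * (2/1) = 2.388
mass_P = moles_P * M_P = 2.388 * 188.45
mass_P = 450.0186 g, rounded to 4 dp:

450.0186 g


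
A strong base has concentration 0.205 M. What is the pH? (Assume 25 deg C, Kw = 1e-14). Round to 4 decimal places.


A strong base dissociates completely, so [OH-] equals the given concentration.
pOH = -log10([OH-]) = -log10(0.205) = 0.688246
pH = 14 - pOH = 14 - 0.688246
pH = 13.311754, rounded to 4 dp:

13.3118


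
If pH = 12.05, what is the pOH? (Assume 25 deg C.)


At 25 deg C, pH + pOH = 14.
pOH = 14 - pH = 14 - 12.05
pOH = 1.95:

1.95


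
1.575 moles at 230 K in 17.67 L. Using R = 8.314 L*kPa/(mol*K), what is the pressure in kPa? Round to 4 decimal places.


PV = nRT, solve for P = nRT / V.
nRT = 1.575 * 8.314 * 230 = 3011.7465
P = 3011.7465 / 17.67
P = 170.44405772 kPa, rounded to 4 dp:

170.4441 kPa


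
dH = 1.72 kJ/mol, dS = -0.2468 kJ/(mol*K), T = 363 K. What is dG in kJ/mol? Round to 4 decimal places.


Gibbs: dG = dH - T*dS (consistent units, dS already in kJ/(mol*K)).
T*dS = 363 * -0.2468 = -89.5884
dG = 1.72 - (-89.5884)
dG = 91.3084 kJ/mol, rounded to 4 dp:

91.3084 kJ/mol


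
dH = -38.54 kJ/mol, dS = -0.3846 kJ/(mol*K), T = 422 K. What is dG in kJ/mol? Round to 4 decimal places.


Gibbs: dG = dH - T*dS (consistent units, dS already in kJ/(mol*K)).
T*dS = 422 * -0.3846 = -162.3012
dG = -38.54 - (-162.3012)
dG = 123.7612 kJ/mol, rounded to 4 dp:

123.7612 kJ/mol


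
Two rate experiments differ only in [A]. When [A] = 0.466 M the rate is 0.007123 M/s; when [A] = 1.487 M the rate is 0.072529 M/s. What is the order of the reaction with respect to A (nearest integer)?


Rate is proportional to [A]^n, so rate2/rate1 = ([A]2/[A]1)^n. Take logs to solve for n.
rate2/rate1 = 0.072529 / 0.007123 = 10.1824
[A]2/[A]1 = 1.487 / 0.466 = 3.191
n = ln(10.1824) / ln(3.191) = 2.0
Nearest integer order:

2


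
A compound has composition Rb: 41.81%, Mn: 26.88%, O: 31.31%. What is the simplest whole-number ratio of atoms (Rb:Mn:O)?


Assume 100 g of compound, divide each mass% by atomic mass to get moles, then normalize by the smallest to get a raw atom ratio.
Moles per 100 g: Rb: 41.81/85.468 = 0.4892, Mn: 26.88/54.938 = 0.4893, O: 31.31/15.999 = 1.957
Raw ratio (divide by min = 0.4892): Rb: 1.0, Mn: 1.0, O: 4.0
Multiply by 1 to clear fractions: Rb: 1.0 ~= 1, Mn: 1.0 ~= 1, O: 4.0 ~= 4
Reduce by GCD to get the simplest whole-number ratio:

1:1:4


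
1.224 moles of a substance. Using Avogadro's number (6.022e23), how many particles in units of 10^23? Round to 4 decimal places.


N = n * NA, then divide by 1e23 for the requested units.
N / 1e23 = n * 6.022
N / 1e23 = 1.224 * 6.022
N / 1e23 = 7.370928, rounded to 4 dp:

7.3709


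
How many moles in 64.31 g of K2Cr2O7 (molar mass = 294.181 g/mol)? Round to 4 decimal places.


n = mass / M
n = 64.31 / 294.181
n = 0.21860691 mol, rounded to 4 dp:

0.2186 mol


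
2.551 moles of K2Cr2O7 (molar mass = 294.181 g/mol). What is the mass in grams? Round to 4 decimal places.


mass = n * M
mass = 2.551 * 294.181
mass = 750.455731 g, rounded to 4 dp:

750.4557 g


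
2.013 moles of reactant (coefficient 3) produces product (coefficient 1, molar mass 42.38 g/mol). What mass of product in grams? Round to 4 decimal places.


Use the coefficient ratio to convert reactant moles to product moles, then multiply by the product's molar mass.
moles_P = moles_R * (coeff_P / coeff_R) = 2.013 * (1/3) = 0.671
mass_P = moles_P * M_P = 0.671 * 42.38
mass_P = 28.43698 g, rounded to 4 dp:

28.4370 g


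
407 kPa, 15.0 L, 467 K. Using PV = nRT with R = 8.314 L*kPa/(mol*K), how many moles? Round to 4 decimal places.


PV = nRT, solve for n = PV / (RT).
PV = 407 * 15.0 = 6105.0
RT = 8.314 * 467 = 3882.638
n = 6105.0 / 3882.638
n = 1.57238455 mol, rounded to 4 dp:

1.5724 mol


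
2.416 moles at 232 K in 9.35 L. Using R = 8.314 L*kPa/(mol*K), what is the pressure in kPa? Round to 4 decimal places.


PV = nRT, solve for P = nRT / V.
nRT = 2.416 * 8.314 * 232 = 4660.0968
P = 4660.0968 / 9.35
P = 498.40607487 kPa, rounded to 4 dp:

498.4061 kPa


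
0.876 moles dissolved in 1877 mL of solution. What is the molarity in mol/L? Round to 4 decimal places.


Convert volume to liters: V_L = V_mL / 1000.
V_L = 1877 / 1000 = 1.877 L
M = n / V_L = 0.876 / 1.877
M = 0.46670218 mol/L, rounded to 4 dp:

0.4667 mol/L


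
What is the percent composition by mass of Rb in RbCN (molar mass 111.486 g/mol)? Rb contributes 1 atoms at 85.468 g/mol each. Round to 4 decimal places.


pct = 100 * (n_elem * M_elem) / M_total
mass_contribution = 1 * 85.468 = 85.468 g/mol
pct = 100 * 85.468 / 111.486
pct = 76.66254059 %, rounded to 4 dp:

76.6625 %


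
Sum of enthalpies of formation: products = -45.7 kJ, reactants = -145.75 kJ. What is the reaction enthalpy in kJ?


dH_rxn = sum(dH_f products) - sum(dH_f reactants)
dH_rxn = -45.7 - (-145.75)
dH_rxn = 100.05 kJ:

100.05 kJ


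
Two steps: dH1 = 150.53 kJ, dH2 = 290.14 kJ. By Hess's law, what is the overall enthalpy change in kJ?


Hess's law: enthalpy is a state function, so add the step enthalpies.
dH_total = dH1 + dH2 = 150.53 + (290.14)
dH_total = 440.67 kJ:

440.67 kJ


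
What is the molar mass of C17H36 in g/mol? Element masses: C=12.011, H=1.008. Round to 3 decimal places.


M = sum(count * atomic_mass) over atoms.
M = 17*12.011 + 36*1.008
M = 204.187 + 36.288
M = 240.475 g/mol, rounded to 3 dp:

240.475 g/mol


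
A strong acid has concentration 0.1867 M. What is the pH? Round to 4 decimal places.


A strong acid dissociates completely, so [H+] equals the given concentration.
pH = -log10([H+]) = -log10(0.1867)
pH = 0.72885568, rounded to 4 dp:

0.7289


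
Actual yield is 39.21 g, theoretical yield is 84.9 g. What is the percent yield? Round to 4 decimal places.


% yield = 100 * actual / theoretical
% yield = 100 * 39.21 / 84.9
% yield = 46.18374558 %, rounded to 4 dp:

46.1837 %


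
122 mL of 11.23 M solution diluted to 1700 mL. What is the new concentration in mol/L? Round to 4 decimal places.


Dilution: M1*V1 = M2*V2, solve for M2.
M2 = M1*V1 / V2
M2 = 11.23 * 122 / 1700
M2 = 1370.06 / 1700
M2 = 0.80591765 mol/L, rounded to 4 dp:

0.8059 mol/L


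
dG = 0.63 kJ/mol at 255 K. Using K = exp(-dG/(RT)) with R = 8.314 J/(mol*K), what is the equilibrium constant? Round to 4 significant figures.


dG is in kJ/mol; multiply by 1000 to match R in J/(mol*K).
RT = 8.314 * 255 = 2120.07 J/mol
exponent = -dG*1000 / (RT) = -(0.63*1000) / 2120.07 = -0.29716
K = exp(-0.29716)
K = 0.74292513, rounded to 4 significant figures:

0.7429


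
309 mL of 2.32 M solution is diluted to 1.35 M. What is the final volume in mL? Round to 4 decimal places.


Dilution: M1*V1 = M2*V2, solve for V2.
V2 = M1*V1 / M2
V2 = 2.32 * 309 / 1.35
V2 = 716.88 / 1.35
V2 = 531.02222222 mL, rounded to 4 dp:

531.0222 mL


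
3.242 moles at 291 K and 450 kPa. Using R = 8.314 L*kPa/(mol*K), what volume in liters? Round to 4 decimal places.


PV = nRT, solve for V = nRT / P.
nRT = 3.242 * 8.314 * 291 = 7843.6105
V = 7843.6105 / 450
V = 17.43024556 L, rounded to 4 dp:

17.4302 L


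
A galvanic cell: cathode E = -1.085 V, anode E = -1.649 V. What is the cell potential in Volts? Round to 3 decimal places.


Standard cell potential: E_cell = E_cathode - E_anode.
E_cell = -1.085 - (-1.649)
E_cell = 0.564 V, rounded to 3 dp:

0.564 V


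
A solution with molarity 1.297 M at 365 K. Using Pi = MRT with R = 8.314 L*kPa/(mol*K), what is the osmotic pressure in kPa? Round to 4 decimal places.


Osmotic pressure (van't Hoff): Pi = M*R*T.
RT = 8.314 * 365 = 3034.61
Pi = 1.297 * 3034.61
Pi = 3935.88917 kPa, rounded to 4 dp:

3935.8892 kPa


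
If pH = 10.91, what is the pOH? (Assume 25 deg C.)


At 25 deg C, pH + pOH = 14.
pOH = 14 - pH = 14 - 10.91
pOH = 3.09:

3.09


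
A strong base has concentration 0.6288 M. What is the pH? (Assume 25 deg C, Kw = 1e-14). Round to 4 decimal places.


A strong base dissociates completely, so [OH-] equals the given concentration.
pOH = -log10([OH-]) = -log10(0.6288) = 0.201487
pH = 14 - pOH = 14 - 0.201487
pH = 13.798513, rounded to 4 dp:

13.7985


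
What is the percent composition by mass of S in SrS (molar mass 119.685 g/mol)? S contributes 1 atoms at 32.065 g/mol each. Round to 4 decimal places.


pct = 100 * (n_elem * M_elem) / M_total
mass_contribution = 1 * 32.065 = 32.065 g/mol
pct = 100 * 32.065 / 119.685
pct = 26.79116013 %, rounded to 4 dp:

26.7912 %


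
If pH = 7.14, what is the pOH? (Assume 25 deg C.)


At 25 deg C, pH + pOH = 14.
pOH = 14 - pH = 14 - 7.14
pOH = 6.86:

6.86


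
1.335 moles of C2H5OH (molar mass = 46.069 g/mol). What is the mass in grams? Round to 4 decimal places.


mass = n * M
mass = 1.335 * 46.069
mass = 61.502115 g, rounded to 4 dp:

61.5021 g


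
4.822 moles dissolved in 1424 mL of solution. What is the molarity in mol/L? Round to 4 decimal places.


Convert volume to liters: V_L = V_mL / 1000.
V_L = 1424 / 1000 = 1.424 L
M = n / V_L = 4.822 / 1.424
M = 3.38623596 mol/L, rounded to 4 dp:

3.3862 mol/L


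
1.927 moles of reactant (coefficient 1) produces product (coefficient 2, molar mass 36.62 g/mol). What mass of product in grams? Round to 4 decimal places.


Use the coefficient ratio to convert reactant moles to product moles, then multiply by the product's molar mass.
moles_P = moles_R * (coeff_P / coeff_R) = 1.927 * (2/1) = 3.854
mass_P = moles_P * M_P = 3.854 * 36.62
mass_P = 141.13348 g, rounded to 4 dp:

141.1335 g


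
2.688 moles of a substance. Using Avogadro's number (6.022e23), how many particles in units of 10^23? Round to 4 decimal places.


N = n * NA, then divide by 1e23 for the requested units.
N / 1e23 = n * 6.022
N / 1e23 = 2.688 * 6.022
N / 1e23 = 16.187136, rounded to 4 dp:

16.1871


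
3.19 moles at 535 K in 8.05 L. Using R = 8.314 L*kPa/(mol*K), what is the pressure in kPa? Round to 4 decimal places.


PV = nRT, solve for P = nRT / V.
nRT = 3.19 * 8.314 * 535 = 14189.0881
P = 14189.0881 / 8.05
P = 1762.61963975 kPa, rounded to 4 dp:

1762.6196 kPa


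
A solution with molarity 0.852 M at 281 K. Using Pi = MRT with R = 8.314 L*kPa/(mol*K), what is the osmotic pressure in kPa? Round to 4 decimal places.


Osmotic pressure (van't Hoff): Pi = M*R*T.
RT = 8.314 * 281 = 2336.234
Pi = 0.852 * 2336.234
Pi = 1990.471368 kPa, rounded to 4 dp:

1990.4714 kPa


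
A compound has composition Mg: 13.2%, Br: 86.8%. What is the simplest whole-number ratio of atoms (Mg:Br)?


Assume 100 g of compound, divide each mass% by atomic mass to get moles, then normalize by the smallest to get a raw atom ratio.
Moles per 100 g: Mg: 13.2/24.305 = 0.5431, Br: 86.8/79.904 = 1.0863
Raw ratio (divide by min = 0.5431): Mg: 1.0, Br: 2.0
Multiply by 1 to clear fractions: Mg: 1.0 ~= 1, Br: 2.0 ~= 2
Reduce by GCD to get the simplest whole-number ratio:

1:2


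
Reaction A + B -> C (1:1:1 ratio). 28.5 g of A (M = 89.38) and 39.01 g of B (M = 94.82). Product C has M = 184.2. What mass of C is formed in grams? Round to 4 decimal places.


Find moles of each reactant; the smaller value is the limiting reagent in a 1:1:1 reaction, so moles_C equals moles of the limiter.
n_A = mass_A / M_A = 28.5 / 89.38 = 0.318863 mol
n_B = mass_B / M_B = 39.01 / 94.82 = 0.411411 mol
Limiting reagent: A (smaller), n_limiting = 0.318863 mol
mass_C = n_limiting * M_C = 0.318863 * 184.2
mass_C = 58.7345646 g, rounded to 4 dp:

58.7346 g


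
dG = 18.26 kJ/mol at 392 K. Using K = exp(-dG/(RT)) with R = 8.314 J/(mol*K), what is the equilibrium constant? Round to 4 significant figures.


dG is in kJ/mol; multiply by 1000 to match R in J/(mol*K).
RT = 8.314 * 392 = 3259.088 J/mol
exponent = -dG*1000 / (RT) = -(18.26*1000) / 3259.088 = -5.6027944
K = exp(-5.6027944)
K = 0.0036875448, rounded to 4 significant figures:

0.003688


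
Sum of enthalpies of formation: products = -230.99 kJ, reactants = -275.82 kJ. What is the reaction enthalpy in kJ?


dH_rxn = sum(dH_f products) - sum(dH_f reactants)
dH_rxn = -230.99 - (-275.82)
dH_rxn = 44.83 kJ:

44.83 kJ


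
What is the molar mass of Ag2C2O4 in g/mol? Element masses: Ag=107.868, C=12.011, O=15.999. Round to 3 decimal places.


M = sum(count * atomic_mass) over atoms.
M = 2*107.868 + 2*12.011 + 4*15.999
M = 215.736 + 24.022 + 63.996
M = 303.754 g/mol, rounded to 3 dp:

303.754 g/mol


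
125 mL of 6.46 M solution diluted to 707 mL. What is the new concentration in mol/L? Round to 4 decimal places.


Dilution: M1*V1 = M2*V2, solve for M2.
M2 = M1*V1 / V2
M2 = 6.46 * 125 / 707
M2 = 807.5 / 707
M2 = 1.14214993 mol/L, rounded to 4 dp:

1.1421 mol/L


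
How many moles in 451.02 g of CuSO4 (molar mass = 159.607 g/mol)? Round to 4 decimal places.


n = mass / M
n = 451.02 / 159.607
n = 2.82581591 mol, rounded to 4 dp:

2.8258 mol


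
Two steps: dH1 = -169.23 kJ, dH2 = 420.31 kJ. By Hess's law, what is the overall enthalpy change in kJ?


Hess's law: enthalpy is a state function, so add the step enthalpies.
dH_total = dH1 + dH2 = -169.23 + (420.31)
dH_total = 251.08 kJ:

251.08 kJ


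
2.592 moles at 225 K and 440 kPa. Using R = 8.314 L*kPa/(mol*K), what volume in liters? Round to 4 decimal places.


PV = nRT, solve for V = nRT / P.
nRT = 2.592 * 8.314 * 225 = 4848.7248
V = 4848.7248 / 440
V = 11.01982909 L, rounded to 4 dp:

11.0198 L


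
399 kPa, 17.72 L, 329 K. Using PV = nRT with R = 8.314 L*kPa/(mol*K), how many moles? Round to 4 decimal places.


PV = nRT, solve for n = PV / (RT).
PV = 399 * 17.72 = 7070.28
RT = 8.314 * 329 = 2735.306
n = 7070.28 / 2735.306
n = 2.58482232 mol, rounded to 4 dp:

2.5848 mol


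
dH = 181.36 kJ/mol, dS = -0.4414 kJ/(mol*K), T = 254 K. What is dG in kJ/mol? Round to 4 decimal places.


Gibbs: dG = dH - T*dS (consistent units, dS already in kJ/(mol*K)).
T*dS = 254 * -0.4414 = -112.1156
dG = 181.36 - (-112.1156)
dG = 293.4756 kJ/mol, rounded to 4 dp:

293.4756 kJ/mol


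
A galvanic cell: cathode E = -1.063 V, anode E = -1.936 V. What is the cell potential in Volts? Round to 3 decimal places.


Standard cell potential: E_cell = E_cathode - E_anode.
E_cell = -1.063 - (-1.936)
E_cell = 0.873 V, rounded to 3 dp:

0.873 V


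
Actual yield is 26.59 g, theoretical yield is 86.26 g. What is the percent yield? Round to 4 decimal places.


% yield = 100 * actual / theoretical
% yield = 100 * 26.59 / 86.26
% yield = 30.82541155 %, rounded to 4 dp:

30.8254 %


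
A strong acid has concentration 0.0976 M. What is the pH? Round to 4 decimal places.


A strong acid dissociates completely, so [H+] equals the given concentration.
pH = -log10([H+]) = -log10(0.0976)
pH = 1.01055018, rounded to 4 dp:

1.0106


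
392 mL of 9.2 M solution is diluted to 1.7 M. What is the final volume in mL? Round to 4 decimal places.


Dilution: M1*V1 = M2*V2, solve for V2.
V2 = M1*V1 / M2
V2 = 9.2 * 392 / 1.7
V2 = 3606.4 / 1.7
V2 = 2121.41176471 mL, rounded to 4 dp:

2121.4118 mL


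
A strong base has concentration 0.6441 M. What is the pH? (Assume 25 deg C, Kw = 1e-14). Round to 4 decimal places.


A strong base dissociates completely, so [OH-] equals the given concentration.
pOH = -log10([OH-]) = -log10(0.6441) = 0.191047
pH = 14 - pOH = 14 - 0.191047
pH = 13.808953, rounded to 4 dp:

13.8090


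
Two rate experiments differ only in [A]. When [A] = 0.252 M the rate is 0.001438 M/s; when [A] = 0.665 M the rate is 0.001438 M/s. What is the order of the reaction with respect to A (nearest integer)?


Rate is proportional to [A]^n, so rate2/rate1 = ([A]2/[A]1)^n. Take logs to solve for n.
rate2/rate1 = 0.001438 / 0.001438 = 1.0
[A]2/[A]1 = 0.665 / 0.252 = 2.6389
n = ln(1.0) / ln(2.6389) = 0.0
Nearest integer order:

0


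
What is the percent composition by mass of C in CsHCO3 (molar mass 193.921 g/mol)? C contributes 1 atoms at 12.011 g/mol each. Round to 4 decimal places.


pct = 100 * (n_elem * M_elem) / M_total
mass_contribution = 1 * 12.011 = 12.011 g/mol
pct = 100 * 12.011 / 193.921
pct = 6.19375931 %, rounded to 4 dp:

6.1938 %


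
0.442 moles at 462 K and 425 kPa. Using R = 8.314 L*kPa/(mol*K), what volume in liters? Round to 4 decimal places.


PV = nRT, solve for V = nRT / P.
nRT = 0.442 * 8.314 * 462 = 1697.7521
V = 1697.7521 / 425
V = 3.99471082 L, rounded to 4 dp:

3.9947 L


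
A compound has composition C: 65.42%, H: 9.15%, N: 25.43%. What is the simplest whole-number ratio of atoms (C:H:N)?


Assume 100 g of compound, divide each mass% by atomic mass to get moles, then normalize by the smallest to get a raw atom ratio.
Moles per 100 g: C: 65.42/12.011 = 5.4467, H: 9.15/1.008 = 9.0774, N: 25.43/14.007 = 1.8155
Raw ratio (divide by min = 1.8155): C: 3.0, H: 5.0, N: 1.0
Multiply by 1 to clear fractions: C: 3.0 ~= 3, H: 5.0 ~= 5, N: 1.0 ~= 1
Reduce by GCD to get the simplest whole-number ratio:

3:5:1


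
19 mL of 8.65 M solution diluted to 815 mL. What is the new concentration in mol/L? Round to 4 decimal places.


Dilution: M1*V1 = M2*V2, solve for M2.
M2 = M1*V1 / V2
M2 = 8.65 * 19 / 815
M2 = 164.35 / 815
M2 = 0.20165644 mol/L, rounded to 4 dp:

0.2017 mol/L


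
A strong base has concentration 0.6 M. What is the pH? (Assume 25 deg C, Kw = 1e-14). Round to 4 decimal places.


A strong base dissociates completely, so [OH-] equals the given concentration.
pOH = -log10([OH-]) = -log10(0.6) = 0.221849
pH = 14 - pOH = 14 - 0.221849
pH = 13.778151, rounded to 4 dp:

13.7782


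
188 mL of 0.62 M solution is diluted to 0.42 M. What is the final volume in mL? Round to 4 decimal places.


Dilution: M1*V1 = M2*V2, solve for V2.
V2 = M1*V1 / M2
V2 = 0.62 * 188 / 0.42
V2 = 116.56 / 0.42
V2 = 277.52380952 mL, rounded to 4 dp:

277.5238 mL


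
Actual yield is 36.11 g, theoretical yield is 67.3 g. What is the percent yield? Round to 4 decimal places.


% yield = 100 * actual / theoretical
% yield = 100 * 36.11 / 67.3
% yield = 53.65527489 %, rounded to 4 dp:

53.6553 %


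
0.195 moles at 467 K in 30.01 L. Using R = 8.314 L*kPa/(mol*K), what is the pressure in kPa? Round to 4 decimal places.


PV = nRT, solve for P = nRT / V.
nRT = 0.195 * 8.314 * 467 = 757.1144
P = 757.1144 / 30.01
P = 25.22873709 kPa, rounded to 4 dp:

25.2287 kPa


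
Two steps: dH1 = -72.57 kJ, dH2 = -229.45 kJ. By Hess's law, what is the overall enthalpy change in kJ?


Hess's law: enthalpy is a state function, so add the step enthalpies.
dH_total = dH1 + dH2 = -72.57 + (-229.45)
dH_total = -302.02 kJ:

-302.02 kJ


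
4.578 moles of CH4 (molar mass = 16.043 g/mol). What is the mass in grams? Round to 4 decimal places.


mass = n * M
mass = 4.578 * 16.043
mass = 73.444854 g, rounded to 4 dp:

73.4449 g


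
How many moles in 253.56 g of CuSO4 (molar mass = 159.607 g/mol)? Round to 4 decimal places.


n = mass / M
n = 253.56 / 159.607
n = 1.58865213 mol, rounded to 4 dp:

1.5887 mol


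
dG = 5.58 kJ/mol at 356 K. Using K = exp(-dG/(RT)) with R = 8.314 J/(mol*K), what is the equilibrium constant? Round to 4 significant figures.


dG is in kJ/mol; multiply by 1000 to match R in J/(mol*K).
RT = 8.314 * 356 = 2959.784 J/mol
exponent = -dG*1000 / (RT) = -(5.58*1000) / 2959.784 = -1.88527271
K = exp(-1.88527271)
K = 0.15178766, rounded to 4 significant figures:

0.1518


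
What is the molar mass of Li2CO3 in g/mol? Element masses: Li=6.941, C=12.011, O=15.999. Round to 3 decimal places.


M = sum(count * atomic_mass) over atoms.
M = 2*6.941 + 1*12.011 + 3*15.999
M = 13.882 + 12.011 + 47.997
M = 73.89 g/mol, rounded to 3 dp:

73.890 g/mol


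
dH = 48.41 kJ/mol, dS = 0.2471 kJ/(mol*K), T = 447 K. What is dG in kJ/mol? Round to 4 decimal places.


Gibbs: dG = dH - T*dS (consistent units, dS already in kJ/(mol*K)).
T*dS = 447 * 0.2471 = 110.4537
dG = 48.41 - (110.4537)
dG = -62.0437 kJ/mol, rounded to 4 dp:

-62.0437 kJ/mol


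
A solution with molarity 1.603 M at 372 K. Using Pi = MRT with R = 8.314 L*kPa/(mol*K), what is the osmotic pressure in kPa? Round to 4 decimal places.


Osmotic pressure (van't Hoff): Pi = M*R*T.
RT = 8.314 * 372 = 3092.808
Pi = 1.603 * 3092.808
Pi = 4957.771224 kPa, rounded to 4 dp:

4957.7712 kPa


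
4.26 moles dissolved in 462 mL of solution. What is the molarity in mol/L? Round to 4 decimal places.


Convert volume to liters: V_L = V_mL / 1000.
V_L = 462 / 1000 = 0.462 L
M = n / V_L = 4.26 / 0.462
M = 9.22077922 mol/L, rounded to 4 dp:

9.2208 mol/L


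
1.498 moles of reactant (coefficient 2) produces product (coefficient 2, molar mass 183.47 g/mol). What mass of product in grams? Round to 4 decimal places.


Use the coefficient ratio to convert reactant moles to product moles, then multiply by the product's molar mass.
moles_P = moles_R * (coeff_P / coeff_R) = 1.498 * (2/2) = 1.498
mass_P = moles_P * M_P = 1.498 * 183.47
mass_P = 274.83806 g, rounded to 4 dp:

274.8381 g


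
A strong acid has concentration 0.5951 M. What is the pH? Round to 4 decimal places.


A strong acid dissociates completely, so [H+] equals the given concentration.
pH = -log10([H+]) = -log10(0.5951)
pH = 0.22541005, rounded to 4 dp:

0.2254


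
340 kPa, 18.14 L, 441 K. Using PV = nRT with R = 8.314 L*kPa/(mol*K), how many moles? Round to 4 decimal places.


PV = nRT, solve for n = PV / (RT).
PV = 340 * 18.14 = 6167.6
RT = 8.314 * 441 = 3666.474
n = 6167.6 / 3666.474
n = 1.68216112 mol, rounded to 4 dp:

1.6822 mol


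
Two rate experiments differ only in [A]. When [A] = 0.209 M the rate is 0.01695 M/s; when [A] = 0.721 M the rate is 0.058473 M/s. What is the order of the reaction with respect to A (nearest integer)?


Rate is proportional to [A]^n, so rate2/rate1 = ([A]2/[A]1)^n. Take logs to solve for n.
rate2/rate1 = 0.058473 / 0.01695 = 3.4497
[A]2/[A]1 = 0.721 / 0.209 = 3.4498
n = ln(3.4497) / ln(3.4498) = 1.0
Nearest integer order:

1


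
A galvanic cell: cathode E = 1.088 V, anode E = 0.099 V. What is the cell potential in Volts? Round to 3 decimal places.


Standard cell potential: E_cell = E_cathode - E_anode.
E_cell = 1.088 - (0.099)
E_cell = 0.989 V, rounded to 3 dp:

0.989 V


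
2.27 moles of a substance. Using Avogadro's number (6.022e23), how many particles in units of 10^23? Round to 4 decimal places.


N = n * NA, then divide by 1e23 for the requested units.
N / 1e23 = n * 6.022
N / 1e23 = 2.27 * 6.022
N / 1e23 = 13.66994, rounded to 4 dp:

13.6699


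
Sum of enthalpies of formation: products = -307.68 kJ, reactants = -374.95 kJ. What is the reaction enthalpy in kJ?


dH_rxn = sum(dH_f products) - sum(dH_f reactants)
dH_rxn = -307.68 - (-374.95)
dH_rxn = 67.27 kJ:

67.27 kJ


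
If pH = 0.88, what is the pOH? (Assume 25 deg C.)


At 25 deg C, pH + pOH = 14.
pOH = 14 - pH = 14 - 0.88
pOH = 13.12:

13.12


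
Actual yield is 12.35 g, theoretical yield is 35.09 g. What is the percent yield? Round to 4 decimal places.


% yield = 100 * actual / theoretical
% yield = 100 * 12.35 / 35.09
% yield = 35.19521231 %, rounded to 4 dp:

35.1952 %


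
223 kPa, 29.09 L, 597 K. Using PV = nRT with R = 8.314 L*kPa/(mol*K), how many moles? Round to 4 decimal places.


PV = nRT, solve for n = PV / (RT).
PV = 223 * 29.09 = 6487.07
RT = 8.314 * 597 = 4963.458
n = 6487.07 / 4963.458
n = 1.30696583 mol, rounded to 4 dp:

1.3070 mol


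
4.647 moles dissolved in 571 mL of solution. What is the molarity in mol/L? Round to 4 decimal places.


Convert volume to liters: V_L = V_mL / 1000.
V_L = 571 / 1000 = 0.571 L
M = n / V_L = 4.647 / 0.571
M = 8.13835377 mol/L, rounded to 4 dp:

8.1384 mol/L


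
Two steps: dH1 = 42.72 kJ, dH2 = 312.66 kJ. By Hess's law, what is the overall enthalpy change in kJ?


Hess's law: enthalpy is a state function, so add the step enthalpies.
dH_total = dH1 + dH2 = 42.72 + (312.66)
dH_total = 355.38 kJ:

355.38 kJ


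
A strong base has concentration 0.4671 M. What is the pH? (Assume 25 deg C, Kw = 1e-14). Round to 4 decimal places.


A strong base dissociates completely, so [OH-] equals the given concentration.
pOH = -log10([OH-]) = -log10(0.4671) = 0.33059
pH = 14 - pOH = 14 - 0.33059
pH = 13.66941, rounded to 4 dp:

13.6694


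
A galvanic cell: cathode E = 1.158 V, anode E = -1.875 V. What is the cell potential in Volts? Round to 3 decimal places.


Standard cell potential: E_cell = E_cathode - E_anode.
E_cell = 1.158 - (-1.875)
E_cell = 3.033 V, rounded to 3 dp:

3.033 V


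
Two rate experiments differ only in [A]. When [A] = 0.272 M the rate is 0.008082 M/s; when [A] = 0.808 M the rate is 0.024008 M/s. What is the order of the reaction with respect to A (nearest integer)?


Rate is proportional to [A]^n, so rate2/rate1 = ([A]2/[A]1)^n. Take logs to solve for n.
rate2/rate1 = 0.024008 / 0.008082 = 2.9706
[A]2/[A]1 = 0.808 / 0.272 = 2.9706
n = ln(2.9706) / ln(2.9706) = 1.0
Nearest integer order:

1


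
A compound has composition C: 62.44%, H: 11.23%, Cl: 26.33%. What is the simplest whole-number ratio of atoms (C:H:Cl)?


Assume 100 g of compound, divide each mass% by atomic mass to get moles, then normalize by the smallest to get a raw atom ratio.
Moles per 100 g: C: 62.44/12.011 = 5.1986, H: 11.23/1.008 = 11.1409, Cl: 26.33/35.453 = 0.7427
Raw ratio (divide by min = 0.7427): C: 7.0, H: 15.001, Cl: 1.0
Multiply by 1 to clear fractions: C: 7.0 ~= 7, H: 15.001 ~= 15, Cl: 1.0 ~= 1
Reduce by GCD to get the simplest whole-number ratio:

7:15:1


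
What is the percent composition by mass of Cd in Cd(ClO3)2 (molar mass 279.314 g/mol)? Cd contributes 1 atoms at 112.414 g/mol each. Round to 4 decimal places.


pct = 100 * (n_elem * M_elem) / M_total
mass_contribution = 1 * 112.414 = 112.414 g/mol
pct = 100 * 112.414 / 279.314
pct = 40.24646097 %, rounded to 4 dp:

40.2465 %


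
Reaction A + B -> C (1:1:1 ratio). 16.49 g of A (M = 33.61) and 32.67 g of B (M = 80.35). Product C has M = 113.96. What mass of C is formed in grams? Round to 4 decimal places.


Find moles of each reactant; the smaller value is the limiting reagent in a 1:1:1 reaction, so moles_C equals moles of the limiter.
n_A = mass_A / M_A = 16.49 / 33.61 = 0.490628 mol
n_B = mass_B / M_B = 32.67 / 80.35 = 0.406596 mol
Limiting reagent: B (smaller), n_limiting = 0.406596 mol
mass_C = n_limiting * M_C = 0.406596 * 113.96
mass_C = 46.33568016 g, rounded to 4 dp:

46.3357 g


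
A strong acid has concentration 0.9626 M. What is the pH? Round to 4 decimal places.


A strong acid dissociates completely, so [H+] equals the given concentration.
pH = -log10([H+]) = -log10(0.9626)
pH = 0.01655414, rounded to 4 dp:

0.0166


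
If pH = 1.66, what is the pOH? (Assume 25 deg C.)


At 25 deg C, pH + pOH = 14.
pOH = 14 - pH = 14 - 1.66
pOH = 12.34:

12.34


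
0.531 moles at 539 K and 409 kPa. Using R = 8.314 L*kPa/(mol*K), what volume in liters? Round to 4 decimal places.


PV = nRT, solve for V = nRT / P.
nRT = 0.531 * 8.314 * 539 = 2379.5416
V = 2379.5416 / 409
V = 5.81795012 L, rounded to 4 dp:

5.8180 L


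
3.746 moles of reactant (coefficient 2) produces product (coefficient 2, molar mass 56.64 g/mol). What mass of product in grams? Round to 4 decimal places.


Use the coefficient ratio to convert reactant moles to product moles, then multiply by the product's molar mass.
moles_P = moles_R * (coeff_P / coeff_R) = 3.746 * (2/2) = 3.746
mass_P = moles_P * M_P = 3.746 * 56.64
mass_P = 212.17344 g, rounded to 4 dp:

212.1734 g
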